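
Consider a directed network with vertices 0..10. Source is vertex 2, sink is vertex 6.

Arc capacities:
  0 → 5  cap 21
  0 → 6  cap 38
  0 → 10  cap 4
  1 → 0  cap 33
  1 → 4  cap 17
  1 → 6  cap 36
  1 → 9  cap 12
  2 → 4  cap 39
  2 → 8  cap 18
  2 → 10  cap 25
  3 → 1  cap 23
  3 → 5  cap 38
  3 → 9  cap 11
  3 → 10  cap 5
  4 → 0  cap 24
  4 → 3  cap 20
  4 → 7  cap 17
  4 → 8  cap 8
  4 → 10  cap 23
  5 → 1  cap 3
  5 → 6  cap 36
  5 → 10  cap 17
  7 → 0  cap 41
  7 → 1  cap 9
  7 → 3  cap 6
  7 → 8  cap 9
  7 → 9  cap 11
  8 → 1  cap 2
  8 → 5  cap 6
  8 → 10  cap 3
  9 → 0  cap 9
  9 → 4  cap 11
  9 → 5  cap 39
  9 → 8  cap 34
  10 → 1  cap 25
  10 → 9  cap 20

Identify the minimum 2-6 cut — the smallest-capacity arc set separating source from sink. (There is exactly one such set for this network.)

Min-cut arcs: {(2,4), (2,10), (8,1), (8,5), (8,10)} (total capacity 75)

augment #1: 2→4→0→6 push 24
augment #2: 2→8→1→6 push 2
augment #3: 2→8→5→6 push 6
augment #4: 2→10→1→6 push 25
augment #5: 2→4→3→1→6 push 9
augment #6: 2→4→3→5→6 push 6
augment #7: 2→8→10→9→0→6 push 3
max flow = 75; residual-reachable set from 2 gives S-side
cut edges (S→T): {(2,4), (2,10), (8,1), (8,5), (8,10)} total cap 75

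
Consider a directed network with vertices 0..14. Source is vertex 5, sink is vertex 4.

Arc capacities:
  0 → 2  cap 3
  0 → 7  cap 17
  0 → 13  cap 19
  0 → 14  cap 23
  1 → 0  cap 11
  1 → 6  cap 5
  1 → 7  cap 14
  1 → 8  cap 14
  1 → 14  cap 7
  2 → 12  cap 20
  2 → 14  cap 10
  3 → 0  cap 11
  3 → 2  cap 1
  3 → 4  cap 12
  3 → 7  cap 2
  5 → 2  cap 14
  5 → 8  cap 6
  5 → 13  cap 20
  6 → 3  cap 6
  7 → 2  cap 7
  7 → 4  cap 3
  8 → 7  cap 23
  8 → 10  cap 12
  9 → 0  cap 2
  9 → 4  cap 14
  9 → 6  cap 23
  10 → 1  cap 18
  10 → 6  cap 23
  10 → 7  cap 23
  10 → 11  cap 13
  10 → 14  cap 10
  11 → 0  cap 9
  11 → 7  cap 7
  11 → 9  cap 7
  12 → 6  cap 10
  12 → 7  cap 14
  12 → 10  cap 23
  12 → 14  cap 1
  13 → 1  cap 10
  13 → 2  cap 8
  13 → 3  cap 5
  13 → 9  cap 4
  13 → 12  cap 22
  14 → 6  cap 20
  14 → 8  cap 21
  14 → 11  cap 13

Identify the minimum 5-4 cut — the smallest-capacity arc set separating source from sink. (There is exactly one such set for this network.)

Min-cut arcs: {(6,3), (7,4), (11,9), (13,3), (13,9)} (total capacity 25)

augment #1: 5→8→7→4 push 3
augment #2: 5→13→3→4 push 5
augment #3: 5→13→9→4 push 4
augment #4: 5→2→12→6→3→4 push 6
augment #5: 5→2→14→11→9→4 push 7
max flow = 25; residual-reachable set from 5 gives S-side
cut edges (S→T): {(6,3), (7,4), (11,9), (13,3), (13,9)} total cap 25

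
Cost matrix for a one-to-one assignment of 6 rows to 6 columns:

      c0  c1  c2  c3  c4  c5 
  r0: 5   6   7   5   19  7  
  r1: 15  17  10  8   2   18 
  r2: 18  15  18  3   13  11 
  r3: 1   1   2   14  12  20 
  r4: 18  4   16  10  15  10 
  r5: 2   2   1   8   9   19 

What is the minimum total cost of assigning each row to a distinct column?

Minimum assignment cost: 18

optimal assignment: row0→col5 (cost 7), row1→col4 (cost 2), row2→col3 (cost 3), row3→col0 (cost 1), row4→col1 (cost 4), row5→col2 (cost 1)
total = 7 + 2 + 3 + 1 + 4 + 1 = 18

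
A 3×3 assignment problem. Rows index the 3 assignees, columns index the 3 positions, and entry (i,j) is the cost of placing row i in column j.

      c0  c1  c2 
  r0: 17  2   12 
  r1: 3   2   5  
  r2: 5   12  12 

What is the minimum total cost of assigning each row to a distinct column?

Minimum assignment cost: 12

optimal assignment: row0→col1 (cost 2), row1→col2 (cost 5), row2→col0 (cost 5)
total = 2 + 5 + 5 = 12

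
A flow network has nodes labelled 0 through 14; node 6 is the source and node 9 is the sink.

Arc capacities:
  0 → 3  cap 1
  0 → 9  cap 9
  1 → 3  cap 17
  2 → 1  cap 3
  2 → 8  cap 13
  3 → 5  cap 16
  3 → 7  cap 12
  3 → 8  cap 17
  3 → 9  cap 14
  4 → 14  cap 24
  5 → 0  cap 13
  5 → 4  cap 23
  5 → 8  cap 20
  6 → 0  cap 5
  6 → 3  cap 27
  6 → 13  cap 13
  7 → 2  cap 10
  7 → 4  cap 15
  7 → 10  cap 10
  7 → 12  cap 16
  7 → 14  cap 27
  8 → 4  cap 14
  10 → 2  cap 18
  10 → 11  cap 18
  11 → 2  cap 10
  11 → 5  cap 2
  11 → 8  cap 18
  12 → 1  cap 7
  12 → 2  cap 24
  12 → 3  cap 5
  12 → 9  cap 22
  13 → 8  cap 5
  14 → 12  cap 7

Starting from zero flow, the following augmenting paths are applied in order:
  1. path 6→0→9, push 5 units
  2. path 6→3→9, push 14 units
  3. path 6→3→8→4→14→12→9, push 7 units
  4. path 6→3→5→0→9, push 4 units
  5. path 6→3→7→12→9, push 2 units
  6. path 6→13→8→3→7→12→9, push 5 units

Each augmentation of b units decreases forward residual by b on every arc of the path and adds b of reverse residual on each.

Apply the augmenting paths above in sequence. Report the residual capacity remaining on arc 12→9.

after path 1 (6→0→9, push 5): res(12,9)=22
after path 2 (6→3→9, push 14): res(12,9)=22
after path 3 (6→3→8→4→14→12→9, push 7): res(12,9)=15
after path 4 (6→3→5→0→9, push 4): res(12,9)=15
after path 5 (6→3→7→12→9, push 2): res(12,9)=13
after path 6 (6→13→8→3→7→12→9, push 5): res(12,9)=8

Residual capacity of (12,9): 8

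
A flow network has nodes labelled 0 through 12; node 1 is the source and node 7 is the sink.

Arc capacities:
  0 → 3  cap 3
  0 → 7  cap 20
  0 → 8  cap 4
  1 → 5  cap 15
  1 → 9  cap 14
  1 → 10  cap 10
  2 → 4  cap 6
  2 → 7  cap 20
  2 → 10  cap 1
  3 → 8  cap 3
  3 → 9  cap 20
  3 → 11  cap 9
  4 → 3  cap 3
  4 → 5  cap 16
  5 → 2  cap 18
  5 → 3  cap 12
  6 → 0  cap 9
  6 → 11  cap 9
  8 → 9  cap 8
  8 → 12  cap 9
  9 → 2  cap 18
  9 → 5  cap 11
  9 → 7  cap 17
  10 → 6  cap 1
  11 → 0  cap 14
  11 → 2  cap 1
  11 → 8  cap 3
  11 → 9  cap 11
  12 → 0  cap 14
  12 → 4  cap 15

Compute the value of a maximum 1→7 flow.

augment #1: 1→9→7 bottleneck 14, total now 14
augment #2: 1→5→2→7 bottleneck 15, total now 29
augment #3: 1→10→6→0→7 bottleneck 1, total now 30

Maximum flow value: 30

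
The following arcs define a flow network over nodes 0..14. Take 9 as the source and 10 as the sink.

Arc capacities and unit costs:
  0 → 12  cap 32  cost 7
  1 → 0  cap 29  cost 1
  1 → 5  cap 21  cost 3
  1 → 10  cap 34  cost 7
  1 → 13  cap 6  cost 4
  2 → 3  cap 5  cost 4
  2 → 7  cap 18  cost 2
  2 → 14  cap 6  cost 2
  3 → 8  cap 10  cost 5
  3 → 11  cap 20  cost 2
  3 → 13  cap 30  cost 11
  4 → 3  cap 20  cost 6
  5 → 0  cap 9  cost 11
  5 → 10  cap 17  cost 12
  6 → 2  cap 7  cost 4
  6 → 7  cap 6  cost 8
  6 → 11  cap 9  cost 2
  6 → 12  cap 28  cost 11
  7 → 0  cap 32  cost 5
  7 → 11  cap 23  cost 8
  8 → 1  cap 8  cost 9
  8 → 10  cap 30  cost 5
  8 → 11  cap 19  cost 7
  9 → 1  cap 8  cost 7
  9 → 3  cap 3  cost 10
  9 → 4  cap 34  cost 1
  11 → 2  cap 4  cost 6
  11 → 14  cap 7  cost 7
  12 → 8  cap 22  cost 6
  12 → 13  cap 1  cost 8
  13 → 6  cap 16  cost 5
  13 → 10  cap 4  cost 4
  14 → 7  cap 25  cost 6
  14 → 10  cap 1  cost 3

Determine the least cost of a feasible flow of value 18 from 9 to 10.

Minimum cost for 18 units: 282

shortest-cost path #1: 9→1→10 push 8 @ unit cost 14 (adds 112)
shortest-cost path #2: 9→4→3→8→10 push 10 @ unit cost 17 (adds 170)
total cost = 282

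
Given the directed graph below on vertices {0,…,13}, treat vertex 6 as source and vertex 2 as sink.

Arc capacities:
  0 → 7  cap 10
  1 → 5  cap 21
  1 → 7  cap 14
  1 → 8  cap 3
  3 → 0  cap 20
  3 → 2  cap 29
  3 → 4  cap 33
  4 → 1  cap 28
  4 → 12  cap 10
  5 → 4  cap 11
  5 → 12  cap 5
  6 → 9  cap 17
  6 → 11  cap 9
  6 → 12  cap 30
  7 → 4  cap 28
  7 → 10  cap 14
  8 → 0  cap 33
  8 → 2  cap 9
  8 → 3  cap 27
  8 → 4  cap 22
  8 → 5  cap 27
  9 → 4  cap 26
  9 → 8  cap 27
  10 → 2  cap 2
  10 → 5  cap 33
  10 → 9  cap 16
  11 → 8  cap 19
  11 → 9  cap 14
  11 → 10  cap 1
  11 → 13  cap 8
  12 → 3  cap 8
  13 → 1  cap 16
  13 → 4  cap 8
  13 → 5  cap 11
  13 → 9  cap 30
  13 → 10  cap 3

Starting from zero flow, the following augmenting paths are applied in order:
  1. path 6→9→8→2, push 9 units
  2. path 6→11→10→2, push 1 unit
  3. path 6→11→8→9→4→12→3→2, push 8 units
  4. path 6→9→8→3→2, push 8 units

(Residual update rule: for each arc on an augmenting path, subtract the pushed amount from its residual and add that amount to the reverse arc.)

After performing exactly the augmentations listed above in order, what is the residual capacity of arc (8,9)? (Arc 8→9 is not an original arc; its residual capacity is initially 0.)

Residual capacity of (8,9): 9

after path 1 (6→9→8→2, push 9): res(8,9)=9
after path 2 (6→11→10→2, push 1): res(8,9)=9
after path 3 (6→11→8→9→4→12→3→2, push 8): res(8,9)=1
after path 4 (6→9→8→3→2, push 8): res(8,9)=9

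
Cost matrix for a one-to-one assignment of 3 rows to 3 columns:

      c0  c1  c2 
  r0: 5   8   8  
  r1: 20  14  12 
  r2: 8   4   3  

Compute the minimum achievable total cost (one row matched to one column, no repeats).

Minimum assignment cost: 21

optimal assignment: row0→col0 (cost 5), row1→col2 (cost 12), row2→col1 (cost 4)
total = 5 + 12 + 4 = 21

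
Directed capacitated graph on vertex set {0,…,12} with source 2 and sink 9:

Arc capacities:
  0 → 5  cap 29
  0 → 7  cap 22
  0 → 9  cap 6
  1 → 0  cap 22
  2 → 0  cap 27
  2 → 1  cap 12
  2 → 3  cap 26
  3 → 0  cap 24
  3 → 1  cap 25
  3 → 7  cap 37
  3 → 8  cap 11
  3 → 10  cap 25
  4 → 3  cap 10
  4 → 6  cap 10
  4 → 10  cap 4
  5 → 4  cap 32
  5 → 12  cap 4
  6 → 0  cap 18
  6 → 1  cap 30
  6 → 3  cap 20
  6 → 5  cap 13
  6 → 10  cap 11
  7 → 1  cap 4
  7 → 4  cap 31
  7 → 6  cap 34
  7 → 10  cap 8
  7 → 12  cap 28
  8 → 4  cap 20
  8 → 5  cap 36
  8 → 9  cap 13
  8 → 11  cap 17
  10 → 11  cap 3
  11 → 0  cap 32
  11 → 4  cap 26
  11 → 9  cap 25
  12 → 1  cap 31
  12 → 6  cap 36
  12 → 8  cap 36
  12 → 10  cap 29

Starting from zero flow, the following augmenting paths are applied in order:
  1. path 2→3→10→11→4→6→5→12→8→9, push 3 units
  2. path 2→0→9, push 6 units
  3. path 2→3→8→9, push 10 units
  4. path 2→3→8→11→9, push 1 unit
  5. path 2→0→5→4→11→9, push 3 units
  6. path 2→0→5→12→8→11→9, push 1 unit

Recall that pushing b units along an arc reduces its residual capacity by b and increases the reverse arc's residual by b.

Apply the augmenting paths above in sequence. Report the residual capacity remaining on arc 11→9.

after path 1 (2→3→10→11→4→6→5→12→8→9, push 3): res(11,9)=25
after path 2 (2→0→9, push 6): res(11,9)=25
after path 3 (2→3→8→9, push 10): res(11,9)=25
after path 4 (2→3→8→11→9, push 1): res(11,9)=24
after path 5 (2→0→5→4→11→9, push 3): res(11,9)=21
after path 6 (2→0→5→12→8→11→9, push 1): res(11,9)=20

Residual capacity of (11,9): 20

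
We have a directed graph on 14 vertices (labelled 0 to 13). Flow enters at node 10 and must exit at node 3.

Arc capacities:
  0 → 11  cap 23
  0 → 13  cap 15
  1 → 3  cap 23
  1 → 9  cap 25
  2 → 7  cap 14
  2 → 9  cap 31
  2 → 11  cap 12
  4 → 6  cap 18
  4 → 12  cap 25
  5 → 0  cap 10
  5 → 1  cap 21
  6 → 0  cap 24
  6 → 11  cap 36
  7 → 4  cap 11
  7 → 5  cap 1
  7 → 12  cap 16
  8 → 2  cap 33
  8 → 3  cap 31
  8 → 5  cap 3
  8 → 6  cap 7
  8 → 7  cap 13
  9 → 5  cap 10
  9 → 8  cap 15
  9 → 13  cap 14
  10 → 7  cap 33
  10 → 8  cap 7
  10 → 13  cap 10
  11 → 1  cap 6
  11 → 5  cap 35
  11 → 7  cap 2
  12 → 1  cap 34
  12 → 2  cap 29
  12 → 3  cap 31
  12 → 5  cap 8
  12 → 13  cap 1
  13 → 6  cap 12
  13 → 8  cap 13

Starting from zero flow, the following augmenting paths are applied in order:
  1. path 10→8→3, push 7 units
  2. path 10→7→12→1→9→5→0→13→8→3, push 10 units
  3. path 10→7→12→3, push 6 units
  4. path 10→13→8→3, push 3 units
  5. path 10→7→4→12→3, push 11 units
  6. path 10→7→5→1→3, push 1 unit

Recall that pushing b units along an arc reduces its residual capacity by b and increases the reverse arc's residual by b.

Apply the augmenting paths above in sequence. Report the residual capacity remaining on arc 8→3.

after path 1 (10→8→3, push 7): res(8,3)=24
after path 2 (10→7→12→1→9→5→0→13→8→3, push 10): res(8,3)=14
after path 3 (10→7→12→3, push 6): res(8,3)=14
after path 4 (10→13→8→3, push 3): res(8,3)=11
after path 5 (10→7→4→12→3, push 11): res(8,3)=11
after path 6 (10→7→5→1→3, push 1): res(8,3)=11

Residual capacity of (8,3): 11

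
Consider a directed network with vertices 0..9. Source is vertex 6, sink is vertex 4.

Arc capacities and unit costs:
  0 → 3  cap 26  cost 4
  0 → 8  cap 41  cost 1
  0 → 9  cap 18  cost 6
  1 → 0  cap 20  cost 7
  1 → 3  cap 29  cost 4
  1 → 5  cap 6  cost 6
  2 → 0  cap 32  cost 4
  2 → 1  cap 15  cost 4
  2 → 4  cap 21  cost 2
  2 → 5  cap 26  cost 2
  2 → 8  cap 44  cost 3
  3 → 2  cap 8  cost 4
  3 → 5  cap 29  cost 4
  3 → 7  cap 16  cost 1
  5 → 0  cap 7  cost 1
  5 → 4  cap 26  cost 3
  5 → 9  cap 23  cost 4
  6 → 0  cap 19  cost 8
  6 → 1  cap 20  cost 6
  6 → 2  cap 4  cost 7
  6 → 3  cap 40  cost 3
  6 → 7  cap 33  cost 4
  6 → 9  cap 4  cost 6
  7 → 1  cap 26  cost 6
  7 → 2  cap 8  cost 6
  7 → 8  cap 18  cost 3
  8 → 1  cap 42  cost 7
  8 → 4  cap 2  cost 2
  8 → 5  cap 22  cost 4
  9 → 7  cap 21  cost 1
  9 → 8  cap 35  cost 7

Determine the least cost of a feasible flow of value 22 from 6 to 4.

Minimum cost for 22 units: 206

shortest-cost path #1: 6→7→8→4 push 2 @ unit cost 9 (adds 18)
shortest-cost path #2: 6→2→4 push 4 @ unit cost 9 (adds 36)
shortest-cost path #3: 6→3→2→4 push 8 @ unit cost 9 (adds 72)
shortest-cost path #4: 6→3→5→4 push 8 @ unit cost 10 (adds 80)
total cost = 206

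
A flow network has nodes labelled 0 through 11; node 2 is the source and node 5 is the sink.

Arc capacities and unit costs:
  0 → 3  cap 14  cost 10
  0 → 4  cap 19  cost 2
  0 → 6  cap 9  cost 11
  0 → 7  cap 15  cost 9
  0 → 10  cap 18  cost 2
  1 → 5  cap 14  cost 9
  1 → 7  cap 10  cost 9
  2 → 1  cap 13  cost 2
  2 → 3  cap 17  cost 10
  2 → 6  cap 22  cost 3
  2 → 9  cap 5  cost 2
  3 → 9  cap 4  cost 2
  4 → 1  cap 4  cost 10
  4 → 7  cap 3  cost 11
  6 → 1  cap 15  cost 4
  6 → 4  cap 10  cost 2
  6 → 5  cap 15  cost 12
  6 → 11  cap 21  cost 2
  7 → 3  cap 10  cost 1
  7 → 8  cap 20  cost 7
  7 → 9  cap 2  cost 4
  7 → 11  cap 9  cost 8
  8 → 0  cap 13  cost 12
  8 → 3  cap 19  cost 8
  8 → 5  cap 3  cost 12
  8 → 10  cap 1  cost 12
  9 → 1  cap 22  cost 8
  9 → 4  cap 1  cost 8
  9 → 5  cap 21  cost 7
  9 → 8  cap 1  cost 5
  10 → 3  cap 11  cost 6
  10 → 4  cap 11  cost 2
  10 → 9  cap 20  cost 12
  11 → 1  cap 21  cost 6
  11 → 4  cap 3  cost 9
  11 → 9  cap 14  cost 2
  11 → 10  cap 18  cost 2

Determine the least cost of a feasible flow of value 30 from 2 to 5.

shortest-cost path #1: 2→9→5 push 5 @ unit cost 9 (adds 45)
shortest-cost path #2: 2→1→5 push 13 @ unit cost 11 (adds 143)
shortest-cost path #3: 2→6→11→9→5 push 12 @ unit cost 14 (adds 168)
total cost = 356

Minimum cost for 30 units: 356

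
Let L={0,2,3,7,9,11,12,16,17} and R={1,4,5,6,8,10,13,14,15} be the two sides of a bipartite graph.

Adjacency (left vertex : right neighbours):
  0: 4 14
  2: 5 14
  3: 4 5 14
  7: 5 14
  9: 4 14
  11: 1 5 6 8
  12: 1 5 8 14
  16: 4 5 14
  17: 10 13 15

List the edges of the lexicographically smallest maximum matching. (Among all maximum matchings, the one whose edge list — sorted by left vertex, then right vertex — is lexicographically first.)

Lex-smallest maximum matching: {(0,4), (2,5), (3,14), (11,1), (12,8), (17,10)}

|M| = 6 (so the lex-smallest maximum matching has 6 edges)
process left vertices in ascending order; for each, take the smallest-labelled available neighbour that still permits 6 edges overall, or leave it unmatched if none does
lex-smallest matching: {0-4, 2-5, 3-14, 11-1, 12-8, 17-10}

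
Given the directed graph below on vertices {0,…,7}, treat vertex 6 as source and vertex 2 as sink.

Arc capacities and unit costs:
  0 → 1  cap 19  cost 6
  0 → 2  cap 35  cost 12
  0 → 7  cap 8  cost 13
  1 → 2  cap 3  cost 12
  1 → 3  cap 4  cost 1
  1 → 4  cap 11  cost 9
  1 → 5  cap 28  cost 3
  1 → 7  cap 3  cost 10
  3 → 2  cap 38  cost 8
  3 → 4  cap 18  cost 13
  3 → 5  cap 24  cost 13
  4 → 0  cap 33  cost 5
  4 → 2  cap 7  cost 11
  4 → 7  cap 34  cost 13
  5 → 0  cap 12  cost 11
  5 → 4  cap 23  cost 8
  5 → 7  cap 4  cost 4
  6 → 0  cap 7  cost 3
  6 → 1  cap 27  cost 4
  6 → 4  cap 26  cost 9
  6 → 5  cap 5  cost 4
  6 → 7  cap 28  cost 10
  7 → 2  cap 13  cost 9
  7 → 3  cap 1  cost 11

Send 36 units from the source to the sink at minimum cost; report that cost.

shortest-cost path #1: 6→1→3→2 push 4 @ unit cost 13 (adds 52)
shortest-cost path #2: 6→0→2 push 7 @ unit cost 15 (adds 105)
shortest-cost path #3: 6→1→2 push 3 @ unit cost 16 (adds 48)
shortest-cost path #4: 6→5→7→2 push 4 @ unit cost 17 (adds 68)
shortest-cost path #5: 6→7→2 push 9 @ unit cost 19 (adds 171)
shortest-cost path #6: 6→4→2 push 7 @ unit cost 20 (adds 140)
shortest-cost path #7: 6→4→0→2 push 2 @ unit cost 26 (adds 52)
total cost = 636

Minimum cost for 36 units: 636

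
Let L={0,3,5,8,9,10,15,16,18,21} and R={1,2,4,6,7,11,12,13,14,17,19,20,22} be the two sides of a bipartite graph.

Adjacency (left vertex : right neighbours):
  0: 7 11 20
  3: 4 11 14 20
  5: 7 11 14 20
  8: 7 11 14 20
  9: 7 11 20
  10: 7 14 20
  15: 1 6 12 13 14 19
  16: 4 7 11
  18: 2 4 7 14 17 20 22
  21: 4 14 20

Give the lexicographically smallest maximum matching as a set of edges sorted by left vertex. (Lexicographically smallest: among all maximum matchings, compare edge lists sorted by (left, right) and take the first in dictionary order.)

Lex-smallest maximum matching: {(0,7), (3,4), (5,11), (8,14), (9,20), (15,1), (18,2)}

|M| = 7 (so the lex-smallest maximum matching has 7 edges)
process left vertices in ascending order; for each, take the smallest-labelled available neighbour that still permits 7 edges overall, or leave it unmatched if none does
lex-smallest matching: {0-7, 3-4, 5-11, 8-14, 9-20, 15-1, 18-2}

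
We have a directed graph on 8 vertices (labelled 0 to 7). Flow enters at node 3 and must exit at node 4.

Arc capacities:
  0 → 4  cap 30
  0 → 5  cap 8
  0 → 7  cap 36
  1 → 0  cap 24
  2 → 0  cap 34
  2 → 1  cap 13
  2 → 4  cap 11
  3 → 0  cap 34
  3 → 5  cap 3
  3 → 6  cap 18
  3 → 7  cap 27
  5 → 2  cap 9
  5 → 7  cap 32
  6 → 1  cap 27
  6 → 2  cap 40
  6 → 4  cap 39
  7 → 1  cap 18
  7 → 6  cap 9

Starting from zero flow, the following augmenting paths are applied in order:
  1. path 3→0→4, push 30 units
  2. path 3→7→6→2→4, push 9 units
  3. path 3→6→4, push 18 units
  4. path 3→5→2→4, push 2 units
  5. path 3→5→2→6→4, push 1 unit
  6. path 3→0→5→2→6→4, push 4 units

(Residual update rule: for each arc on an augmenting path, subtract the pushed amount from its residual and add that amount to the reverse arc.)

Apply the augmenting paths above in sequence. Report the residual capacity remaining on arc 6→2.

after path 1 (3→0→4, push 30): res(6,2)=40
after path 2 (3→7→6→2→4, push 9): res(6,2)=31
after path 3 (3→6→4, push 18): res(6,2)=31
after path 4 (3→5→2→4, push 2): res(6,2)=31
after path 5 (3→5→2→6→4, push 1): res(6,2)=32
after path 6 (3→0→5→2→6→4, push 4): res(6,2)=36

Residual capacity of (6,2): 36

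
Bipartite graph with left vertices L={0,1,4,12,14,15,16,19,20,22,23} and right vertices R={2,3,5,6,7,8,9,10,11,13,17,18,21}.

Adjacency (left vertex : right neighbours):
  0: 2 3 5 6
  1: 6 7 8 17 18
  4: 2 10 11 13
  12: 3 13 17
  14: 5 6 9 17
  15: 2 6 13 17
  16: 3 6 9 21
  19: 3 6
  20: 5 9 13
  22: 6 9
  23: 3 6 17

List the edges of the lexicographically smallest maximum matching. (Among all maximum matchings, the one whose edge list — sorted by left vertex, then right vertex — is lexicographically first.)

Lex-smallest maximum matching: {(0,2), (1,7), (4,10), (12,3), (14,5), (15,6), (16,21), (20,13), (22,9), (23,17)}

|M| = 10 (so the lex-smallest maximum matching has 10 edges)
process left vertices in ascending order; for each, take the smallest-labelled available neighbour that still permits 10 edges overall, or leave it unmatched if none does
lex-smallest matching: {0-2, 1-7, 4-10, 12-3, 14-5, 15-6, 16-21, 20-13, 22-9, 23-17}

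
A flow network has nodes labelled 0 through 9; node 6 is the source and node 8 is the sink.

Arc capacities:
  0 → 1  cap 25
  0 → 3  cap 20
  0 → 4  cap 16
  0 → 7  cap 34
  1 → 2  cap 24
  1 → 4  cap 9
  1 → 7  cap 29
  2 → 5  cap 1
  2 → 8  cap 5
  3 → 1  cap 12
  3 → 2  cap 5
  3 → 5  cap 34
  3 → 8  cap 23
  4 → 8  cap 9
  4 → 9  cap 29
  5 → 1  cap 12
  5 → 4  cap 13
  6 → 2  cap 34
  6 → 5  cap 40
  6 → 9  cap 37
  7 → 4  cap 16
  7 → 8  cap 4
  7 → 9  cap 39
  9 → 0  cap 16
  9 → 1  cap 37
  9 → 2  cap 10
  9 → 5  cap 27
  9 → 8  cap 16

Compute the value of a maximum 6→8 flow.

Maximum flow value: 50

augment #1: 6→2→8 bottleneck 5, total now 5
augment #2: 6→9→8 bottleneck 16, total now 21
augment #3: 6→5→4→8 bottleneck 9, total now 30
augment #4: 6→5→1→7→8 bottleneck 4, total now 34
augment #5: 6→9→0→3→8 bottleneck 16, total now 50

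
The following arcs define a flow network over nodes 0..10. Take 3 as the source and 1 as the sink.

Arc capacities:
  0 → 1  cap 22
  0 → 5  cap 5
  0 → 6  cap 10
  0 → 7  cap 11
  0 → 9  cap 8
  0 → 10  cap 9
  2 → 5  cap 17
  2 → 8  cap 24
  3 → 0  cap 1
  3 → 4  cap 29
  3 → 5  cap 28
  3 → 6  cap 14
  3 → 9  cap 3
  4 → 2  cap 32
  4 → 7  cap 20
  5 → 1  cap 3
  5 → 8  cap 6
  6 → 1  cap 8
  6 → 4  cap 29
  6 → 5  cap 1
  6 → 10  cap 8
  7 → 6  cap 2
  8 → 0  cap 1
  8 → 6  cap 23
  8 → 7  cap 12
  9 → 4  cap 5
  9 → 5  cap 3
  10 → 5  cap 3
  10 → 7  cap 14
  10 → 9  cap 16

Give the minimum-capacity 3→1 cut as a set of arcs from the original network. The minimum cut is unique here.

augment #1: 3→0→1 push 1
augment #2: 3→5→1 push 3
augment #3: 3→6→1 push 8
augment #4: 3→5→8→0→1 push 1
max flow = 13; residual-reachable set from 3 gives S-side
cut edges (S→T): {(3,0), (5,1), (6,1), (8,0)} total cap 13

Min-cut arcs: {(3,0), (5,1), (6,1), (8,0)} (total capacity 13)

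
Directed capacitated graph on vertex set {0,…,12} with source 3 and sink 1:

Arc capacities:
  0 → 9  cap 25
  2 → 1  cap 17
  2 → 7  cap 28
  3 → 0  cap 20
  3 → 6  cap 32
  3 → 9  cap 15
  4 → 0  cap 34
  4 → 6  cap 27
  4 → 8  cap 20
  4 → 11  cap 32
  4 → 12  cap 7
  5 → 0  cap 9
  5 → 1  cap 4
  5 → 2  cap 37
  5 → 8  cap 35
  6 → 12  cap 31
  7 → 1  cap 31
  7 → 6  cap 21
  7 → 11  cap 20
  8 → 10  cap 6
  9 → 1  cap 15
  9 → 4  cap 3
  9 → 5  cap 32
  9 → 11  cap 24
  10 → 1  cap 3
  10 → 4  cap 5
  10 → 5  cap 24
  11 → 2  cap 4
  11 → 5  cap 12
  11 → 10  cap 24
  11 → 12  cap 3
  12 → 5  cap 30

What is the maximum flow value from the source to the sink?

augment #1: 3→9→1 bottleneck 15, total now 15
augment #2: 3→0→9→5→1 bottleneck 4, total now 19
augment #3: 3→0→9→5→2→1 bottleneck 16, total now 35
augment #4: 3→6→12→5→2→1 bottleneck 1, total now 36
augment #5: 3→6→12→5→2→7→1 bottleneck 20, total now 56
augment #6: 3→6→12→5→8→10→1 bottleneck 3, total now 59
augment #7: 3→6→12→5→9→11→2→7→1 bottleneck 4, total now 63

Maximum flow value: 63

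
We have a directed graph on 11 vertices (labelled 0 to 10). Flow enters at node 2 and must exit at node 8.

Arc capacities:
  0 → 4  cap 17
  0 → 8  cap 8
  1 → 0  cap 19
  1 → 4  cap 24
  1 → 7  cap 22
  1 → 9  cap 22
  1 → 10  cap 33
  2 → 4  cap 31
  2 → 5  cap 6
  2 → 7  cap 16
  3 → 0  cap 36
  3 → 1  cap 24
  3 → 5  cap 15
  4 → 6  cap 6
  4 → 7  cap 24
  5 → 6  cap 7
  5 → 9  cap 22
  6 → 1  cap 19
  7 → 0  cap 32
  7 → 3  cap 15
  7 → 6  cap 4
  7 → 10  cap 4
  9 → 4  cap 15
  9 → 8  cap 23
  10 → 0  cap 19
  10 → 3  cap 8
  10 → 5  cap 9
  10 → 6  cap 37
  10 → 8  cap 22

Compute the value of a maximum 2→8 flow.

Maximum flow value: 43

augment #1: 2→5→9→8 bottleneck 6, total now 6
augment #2: 2→7→0→8 bottleneck 8, total now 14
augment #3: 2→7→10→8 bottleneck 4, total now 18
augment #4: 2→4→6→1→9→8 bottleneck 6, total now 24
augment #5: 2→7→3→1→9→8 bottleneck 4, total now 28
augment #6: 2→4→7→3→1→9→8 bottleneck 7, total now 35
augment #7: 2→4→7→3→1→10→8 bottleneck 4, total now 39
augment #8: 2→4→7→6→1→10→8 bottleneck 4, total now 43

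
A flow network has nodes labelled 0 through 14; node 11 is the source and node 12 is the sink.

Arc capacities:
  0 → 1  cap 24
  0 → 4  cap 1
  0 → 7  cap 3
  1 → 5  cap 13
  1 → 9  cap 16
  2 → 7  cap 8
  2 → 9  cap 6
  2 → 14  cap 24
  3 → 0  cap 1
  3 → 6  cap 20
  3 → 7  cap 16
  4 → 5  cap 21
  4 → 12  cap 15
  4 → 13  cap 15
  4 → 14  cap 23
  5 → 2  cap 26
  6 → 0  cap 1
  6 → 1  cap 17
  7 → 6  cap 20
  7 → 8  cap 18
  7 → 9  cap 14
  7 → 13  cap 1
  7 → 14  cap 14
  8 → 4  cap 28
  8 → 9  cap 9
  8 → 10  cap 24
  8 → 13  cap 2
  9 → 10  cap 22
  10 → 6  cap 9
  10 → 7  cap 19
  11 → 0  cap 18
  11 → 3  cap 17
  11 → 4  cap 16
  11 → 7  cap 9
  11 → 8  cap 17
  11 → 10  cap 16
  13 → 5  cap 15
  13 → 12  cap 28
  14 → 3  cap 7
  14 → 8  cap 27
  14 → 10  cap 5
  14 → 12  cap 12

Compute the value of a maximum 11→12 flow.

Maximum flow value: 45

augment #1: 11→4→12 bottleneck 15, total now 15
augment #2: 11→4→13→12 bottleneck 1, total now 16
augment #3: 11→7→13→12 bottleneck 1, total now 17
augment #4: 11→7→14→12 bottleneck 8, total now 25
augment #5: 11→8→13→12 bottleneck 2, total now 27
augment #6: 11→0→4→13→12 bottleneck 1, total now 28
augment #7: 11→0→7→14→12 bottleneck 3, total now 31
augment #8: 11→3→7→14→12 bottleneck 1, total now 32
augment #9: 11→8→4→13→12 bottleneck 13, total now 45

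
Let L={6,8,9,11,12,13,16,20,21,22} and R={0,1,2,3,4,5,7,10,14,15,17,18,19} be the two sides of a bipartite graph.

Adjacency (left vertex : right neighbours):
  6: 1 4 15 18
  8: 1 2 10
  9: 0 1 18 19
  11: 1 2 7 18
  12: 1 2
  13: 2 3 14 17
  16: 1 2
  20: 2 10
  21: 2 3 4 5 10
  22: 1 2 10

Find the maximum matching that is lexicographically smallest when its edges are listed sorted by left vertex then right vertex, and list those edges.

Lex-smallest maximum matching: {(6,4), (8,1), (9,0), (11,7), (12,2), (13,3), (20,10), (21,5)}

|M| = 8 (so the lex-smallest maximum matching has 8 edges)
process left vertices in ascending order; for each, take the smallest-labelled available neighbour that still permits 8 edges overall, or leave it unmatched if none does
lex-smallest matching: {6-4, 8-1, 9-0, 11-7, 12-2, 13-3, 20-10, 21-5}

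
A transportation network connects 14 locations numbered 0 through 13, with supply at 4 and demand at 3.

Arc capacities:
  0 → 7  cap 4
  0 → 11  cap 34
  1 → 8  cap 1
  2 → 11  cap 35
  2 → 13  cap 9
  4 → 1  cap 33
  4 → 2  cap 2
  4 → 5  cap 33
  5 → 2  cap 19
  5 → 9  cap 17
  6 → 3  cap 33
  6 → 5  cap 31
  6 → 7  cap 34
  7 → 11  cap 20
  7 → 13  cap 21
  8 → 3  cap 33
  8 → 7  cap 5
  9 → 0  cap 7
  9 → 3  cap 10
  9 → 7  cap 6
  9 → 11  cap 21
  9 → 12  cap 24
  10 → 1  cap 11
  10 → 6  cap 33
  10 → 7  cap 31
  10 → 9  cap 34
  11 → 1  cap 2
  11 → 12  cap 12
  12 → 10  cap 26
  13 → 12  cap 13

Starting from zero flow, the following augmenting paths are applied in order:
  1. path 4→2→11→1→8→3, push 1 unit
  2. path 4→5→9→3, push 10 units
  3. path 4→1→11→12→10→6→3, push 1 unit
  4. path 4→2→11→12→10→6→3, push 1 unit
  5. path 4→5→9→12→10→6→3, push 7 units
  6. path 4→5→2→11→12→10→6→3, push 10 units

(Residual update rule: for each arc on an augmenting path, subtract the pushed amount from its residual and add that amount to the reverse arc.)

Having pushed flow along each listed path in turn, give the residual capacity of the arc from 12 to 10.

Residual capacity of (12,10): 7

after path 1 (4→2→11→1→8→3, push 1): res(12,10)=26
after path 2 (4→5→9→3, push 10): res(12,10)=26
after path 3 (4→1→11→12→10→6→3, push 1): res(12,10)=25
after path 4 (4→2→11→12→10→6→3, push 1): res(12,10)=24
after path 5 (4→5→9→12→10→6→3, push 7): res(12,10)=17
after path 6 (4→5→2→11→12→10→6→3, push 10): res(12,10)=7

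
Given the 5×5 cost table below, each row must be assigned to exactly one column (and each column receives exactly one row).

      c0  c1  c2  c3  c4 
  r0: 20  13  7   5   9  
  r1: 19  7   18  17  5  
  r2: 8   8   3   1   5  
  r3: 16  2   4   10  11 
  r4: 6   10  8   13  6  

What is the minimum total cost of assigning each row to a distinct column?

one of 2 optimal assignments: row0→col2 (cost 7), row1→col4 (cost 5), row2→col3 (cost 1), row3→col1 (cost 2), row4→col0 (cost 6)
total = 7 + 5 + 1 + 2 + 6 = 21

Minimum assignment cost: 21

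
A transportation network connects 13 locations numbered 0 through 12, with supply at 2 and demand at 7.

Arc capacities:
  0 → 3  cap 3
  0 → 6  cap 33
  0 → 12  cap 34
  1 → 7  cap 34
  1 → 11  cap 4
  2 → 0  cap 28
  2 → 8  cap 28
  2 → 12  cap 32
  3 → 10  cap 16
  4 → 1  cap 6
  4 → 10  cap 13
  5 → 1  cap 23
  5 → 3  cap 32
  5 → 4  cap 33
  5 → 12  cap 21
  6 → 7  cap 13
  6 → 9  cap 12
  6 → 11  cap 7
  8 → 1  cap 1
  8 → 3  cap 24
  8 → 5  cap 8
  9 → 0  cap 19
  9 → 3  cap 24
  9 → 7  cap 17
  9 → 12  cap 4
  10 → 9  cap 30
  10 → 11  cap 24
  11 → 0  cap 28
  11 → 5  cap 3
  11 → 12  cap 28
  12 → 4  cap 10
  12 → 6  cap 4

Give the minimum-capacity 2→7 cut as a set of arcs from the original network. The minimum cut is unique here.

Min-cut arcs: {(4,1), (6,7), (8,1), (8,5), (9,7), (11,5)} (total capacity 48)

augment #1: 2→0→6→7 push 13
augment #2: 2→8→1→7 push 1
augment #3: 2→0→6→9→7 push 12
augment #4: 2→8→5→1→7 push 8
augment #5: 2→12→4→1→7 push 6
augment #6: 2→0→3→10→9→7 push 3
augment #7: 2→8→3→10→9→7 push 2
augment #8: 2→12→6→11→5→1→7 push 3
max flow = 48; residual-reachable set from 2 gives S-side
cut edges (S→T): {(4,1), (6,7), (8,1), (8,5), (9,7), (11,5)} total cap 48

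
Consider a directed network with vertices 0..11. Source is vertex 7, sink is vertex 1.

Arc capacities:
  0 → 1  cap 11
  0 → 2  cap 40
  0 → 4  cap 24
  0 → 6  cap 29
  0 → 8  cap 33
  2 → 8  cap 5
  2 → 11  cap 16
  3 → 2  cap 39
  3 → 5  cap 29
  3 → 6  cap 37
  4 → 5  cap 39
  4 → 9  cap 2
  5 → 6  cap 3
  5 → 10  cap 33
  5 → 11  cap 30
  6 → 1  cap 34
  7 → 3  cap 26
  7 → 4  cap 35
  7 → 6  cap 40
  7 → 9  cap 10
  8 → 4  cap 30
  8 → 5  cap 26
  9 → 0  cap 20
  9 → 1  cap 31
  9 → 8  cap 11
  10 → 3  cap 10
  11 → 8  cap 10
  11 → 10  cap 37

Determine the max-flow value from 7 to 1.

Maximum flow value: 46

augment #1: 7→6→1 bottleneck 34, total now 34
augment #2: 7→9→1 bottleneck 10, total now 44
augment #3: 7→4→9→1 bottleneck 2, total now 46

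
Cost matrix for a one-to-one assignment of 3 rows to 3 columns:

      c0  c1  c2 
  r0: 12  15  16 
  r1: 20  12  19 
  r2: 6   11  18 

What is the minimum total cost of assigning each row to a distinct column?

optimal assignment: row0→col2 (cost 16), row1→col1 (cost 12), row2→col0 (cost 6)
total = 16 + 12 + 6 = 34

Minimum assignment cost: 34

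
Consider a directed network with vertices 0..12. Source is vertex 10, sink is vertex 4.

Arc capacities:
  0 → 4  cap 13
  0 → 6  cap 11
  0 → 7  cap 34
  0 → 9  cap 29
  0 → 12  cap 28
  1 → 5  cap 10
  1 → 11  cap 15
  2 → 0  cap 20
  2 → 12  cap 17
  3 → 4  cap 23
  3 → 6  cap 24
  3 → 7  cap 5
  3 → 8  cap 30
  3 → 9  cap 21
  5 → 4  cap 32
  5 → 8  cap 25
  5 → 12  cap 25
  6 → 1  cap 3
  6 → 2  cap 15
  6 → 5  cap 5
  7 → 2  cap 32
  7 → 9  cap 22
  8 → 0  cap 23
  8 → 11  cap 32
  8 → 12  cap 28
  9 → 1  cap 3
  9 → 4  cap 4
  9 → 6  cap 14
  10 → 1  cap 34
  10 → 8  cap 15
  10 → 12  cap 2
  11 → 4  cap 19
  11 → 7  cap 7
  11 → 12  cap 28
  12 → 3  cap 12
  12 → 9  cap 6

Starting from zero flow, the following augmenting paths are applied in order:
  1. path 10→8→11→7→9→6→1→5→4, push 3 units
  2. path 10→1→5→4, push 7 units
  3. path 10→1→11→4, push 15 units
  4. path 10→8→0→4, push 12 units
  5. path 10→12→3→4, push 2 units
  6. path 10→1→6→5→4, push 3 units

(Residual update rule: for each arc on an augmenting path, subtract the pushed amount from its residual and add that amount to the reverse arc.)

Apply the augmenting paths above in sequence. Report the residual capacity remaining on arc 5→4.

after path 1 (10→8→11→7→9→6→1→5→4, push 3): res(5,4)=29
after path 2 (10→1→5→4, push 7): res(5,4)=22
after path 3 (10→1→11→4, push 15): res(5,4)=22
after path 4 (10→8→0→4, push 12): res(5,4)=22
after path 5 (10→12→3→4, push 2): res(5,4)=22
after path 6 (10→1→6→5→4, push 3): res(5,4)=19

Residual capacity of (5,4): 19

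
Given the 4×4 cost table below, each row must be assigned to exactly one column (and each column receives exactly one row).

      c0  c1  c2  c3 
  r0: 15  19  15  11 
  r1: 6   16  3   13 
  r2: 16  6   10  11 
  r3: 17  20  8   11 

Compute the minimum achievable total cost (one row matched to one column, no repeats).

optimal assignment: row0→col3 (cost 11), row1→col0 (cost 6), row2→col1 (cost 6), row3→col2 (cost 8)
total = 11 + 6 + 6 + 8 = 31

Minimum assignment cost: 31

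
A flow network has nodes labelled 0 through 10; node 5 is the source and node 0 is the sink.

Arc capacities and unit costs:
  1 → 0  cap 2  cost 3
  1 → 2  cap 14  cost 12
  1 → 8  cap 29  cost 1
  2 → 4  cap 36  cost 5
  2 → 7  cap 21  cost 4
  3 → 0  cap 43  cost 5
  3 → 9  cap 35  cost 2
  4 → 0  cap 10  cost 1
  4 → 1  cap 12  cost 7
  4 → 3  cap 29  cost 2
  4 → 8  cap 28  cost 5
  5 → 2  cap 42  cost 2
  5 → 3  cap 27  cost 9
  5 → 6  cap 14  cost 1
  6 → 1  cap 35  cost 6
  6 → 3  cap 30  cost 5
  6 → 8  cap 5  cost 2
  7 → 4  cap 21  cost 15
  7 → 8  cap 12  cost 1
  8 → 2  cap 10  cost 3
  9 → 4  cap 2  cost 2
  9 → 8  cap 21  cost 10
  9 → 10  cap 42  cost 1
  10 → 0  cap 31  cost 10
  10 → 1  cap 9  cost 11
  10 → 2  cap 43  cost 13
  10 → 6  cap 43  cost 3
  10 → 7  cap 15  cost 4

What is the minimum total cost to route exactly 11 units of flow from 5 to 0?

shortest-cost path #1: 5→2→4→0 push 10 @ unit cost 8 (adds 80)
shortest-cost path #2: 5→6→1→0 push 1 @ unit cost 10 (adds 10)
total cost = 90

Minimum cost for 11 units: 90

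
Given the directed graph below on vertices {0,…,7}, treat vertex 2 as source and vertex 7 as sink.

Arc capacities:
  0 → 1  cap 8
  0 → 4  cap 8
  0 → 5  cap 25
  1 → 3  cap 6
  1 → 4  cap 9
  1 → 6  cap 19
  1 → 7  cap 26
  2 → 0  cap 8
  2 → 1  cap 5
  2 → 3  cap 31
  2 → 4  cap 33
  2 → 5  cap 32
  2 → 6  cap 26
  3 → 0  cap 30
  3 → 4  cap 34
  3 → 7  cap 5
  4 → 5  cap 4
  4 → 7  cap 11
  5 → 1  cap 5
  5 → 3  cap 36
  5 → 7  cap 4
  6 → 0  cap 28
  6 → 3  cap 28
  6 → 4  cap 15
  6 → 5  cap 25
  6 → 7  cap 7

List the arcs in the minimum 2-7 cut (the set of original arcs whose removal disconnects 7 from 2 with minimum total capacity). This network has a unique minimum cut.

augment #1: 2→1→7 push 5
augment #2: 2→3→7 push 5
augment #3: 2→4→7 push 11
augment #4: 2→5→7 push 4
augment #5: 2→6→7 push 7
augment #6: 2→0→1→7 push 8
augment #7: 2→5→1→7 push 5
max flow = 45; residual-reachable set from 2 gives S-side
cut edges (S→T): {(0,1), (2,1), (3,7), (4,7), (5,1), (5,7), (6,7)} total cap 45

Min-cut arcs: {(0,1), (2,1), (3,7), (4,7), (5,1), (5,7), (6,7)} (total capacity 45)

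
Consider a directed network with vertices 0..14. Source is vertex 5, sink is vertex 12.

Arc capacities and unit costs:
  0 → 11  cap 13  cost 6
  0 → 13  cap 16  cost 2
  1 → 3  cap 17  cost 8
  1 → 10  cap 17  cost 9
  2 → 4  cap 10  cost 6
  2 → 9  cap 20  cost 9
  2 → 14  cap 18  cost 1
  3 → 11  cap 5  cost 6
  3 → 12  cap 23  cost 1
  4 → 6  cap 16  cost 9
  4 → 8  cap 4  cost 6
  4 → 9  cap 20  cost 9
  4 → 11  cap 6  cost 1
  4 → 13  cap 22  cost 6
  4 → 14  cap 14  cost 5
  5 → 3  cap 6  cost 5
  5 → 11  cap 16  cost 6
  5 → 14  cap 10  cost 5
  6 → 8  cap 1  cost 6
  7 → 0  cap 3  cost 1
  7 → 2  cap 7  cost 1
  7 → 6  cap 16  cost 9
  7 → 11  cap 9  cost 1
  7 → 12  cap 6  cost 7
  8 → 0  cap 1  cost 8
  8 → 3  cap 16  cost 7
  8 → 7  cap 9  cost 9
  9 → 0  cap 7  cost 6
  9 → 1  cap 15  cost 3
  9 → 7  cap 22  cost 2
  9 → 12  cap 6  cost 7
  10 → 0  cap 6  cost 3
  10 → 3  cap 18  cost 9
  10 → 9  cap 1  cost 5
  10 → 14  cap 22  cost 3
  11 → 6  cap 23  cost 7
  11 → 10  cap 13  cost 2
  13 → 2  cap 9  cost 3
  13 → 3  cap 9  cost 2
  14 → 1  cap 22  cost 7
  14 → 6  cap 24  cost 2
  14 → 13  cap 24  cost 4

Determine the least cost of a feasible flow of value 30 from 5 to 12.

Minimum cost for 30 units: 499

shortest-cost path #1: 5→3→12 push 6 @ unit cost 6 (adds 36)
shortest-cost path #2: 5→14→13→3→12 push 9 @ unit cost 12 (adds 108)
shortest-cost path #3: 5→11→10→3→12 push 8 @ unit cost 18 (adds 144)
shortest-cost path #4: 5→11→10→9→12 push 1 @ unit cost 20 (adds 20)
shortest-cost path #5: 5→14→13→2→9→12 push 1 @ unit cost 28 (adds 28)
shortest-cost path #6: 5→11→10→0→13→2→9→12 push 4 @ unit cost 32 (adds 128)
shortest-cost path #7: 5→11→6→8→7→12 push 1 @ unit cost 35 (adds 35)
total cost = 499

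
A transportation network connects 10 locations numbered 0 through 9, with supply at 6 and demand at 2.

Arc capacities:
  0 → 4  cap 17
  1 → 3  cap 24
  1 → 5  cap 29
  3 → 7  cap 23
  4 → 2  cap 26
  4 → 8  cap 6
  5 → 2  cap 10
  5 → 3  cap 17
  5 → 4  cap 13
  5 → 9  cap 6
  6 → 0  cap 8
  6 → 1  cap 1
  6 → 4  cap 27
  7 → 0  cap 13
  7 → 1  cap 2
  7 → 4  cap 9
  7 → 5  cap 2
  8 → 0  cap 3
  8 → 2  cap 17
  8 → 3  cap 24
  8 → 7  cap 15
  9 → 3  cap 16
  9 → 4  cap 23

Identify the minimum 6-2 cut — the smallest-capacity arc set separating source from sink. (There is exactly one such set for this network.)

Min-cut arcs: {(4,2), (4,8), (6,1)} (total capacity 33)

augment #1: 6→4→2 push 26
augment #2: 6→1→5→2 push 1
augment #3: 6→4→8→2 push 1
augment #4: 6→0→4→8→2 push 5
max flow = 33; residual-reachable set from 6 gives S-side
cut edges (S→T): {(4,2), (4,8), (6,1)} total cap 33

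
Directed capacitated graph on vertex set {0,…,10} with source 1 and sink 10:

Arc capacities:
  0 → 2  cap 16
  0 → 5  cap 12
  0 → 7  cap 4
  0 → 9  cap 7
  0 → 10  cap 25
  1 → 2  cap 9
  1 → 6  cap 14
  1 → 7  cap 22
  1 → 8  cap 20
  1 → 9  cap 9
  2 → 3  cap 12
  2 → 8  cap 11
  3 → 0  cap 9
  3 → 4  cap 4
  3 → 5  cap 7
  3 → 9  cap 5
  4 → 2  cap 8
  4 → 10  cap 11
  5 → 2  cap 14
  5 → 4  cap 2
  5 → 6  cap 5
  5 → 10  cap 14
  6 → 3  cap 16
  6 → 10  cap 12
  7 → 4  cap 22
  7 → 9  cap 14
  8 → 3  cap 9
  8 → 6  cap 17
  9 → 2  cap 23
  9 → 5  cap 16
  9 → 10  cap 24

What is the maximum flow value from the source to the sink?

Maximum flow value: 67

augment #1: 1→6→10 bottleneck 12, total now 12
augment #2: 1→9→10 bottleneck 9, total now 21
augment #3: 1→7→4→10 bottleneck 11, total now 32
augment #4: 1→7→9→10 bottleneck 11, total now 43
augment #5: 1→2→3→0→10 bottleneck 9, total now 52
augment #6: 1→6→3→5→10 bottleneck 2, total now 54
augment #7: 1→8→3→5→10 bottleneck 5, total now 59
augment #8: 1→8→3→9→10 bottleneck 4, total now 63
augment #9: 1→8→6→3→9→5→10 bottleneck 1, total now 64
augment #10: 1→8→6→3→4→7→9→5→10 bottleneck 3, total now 67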